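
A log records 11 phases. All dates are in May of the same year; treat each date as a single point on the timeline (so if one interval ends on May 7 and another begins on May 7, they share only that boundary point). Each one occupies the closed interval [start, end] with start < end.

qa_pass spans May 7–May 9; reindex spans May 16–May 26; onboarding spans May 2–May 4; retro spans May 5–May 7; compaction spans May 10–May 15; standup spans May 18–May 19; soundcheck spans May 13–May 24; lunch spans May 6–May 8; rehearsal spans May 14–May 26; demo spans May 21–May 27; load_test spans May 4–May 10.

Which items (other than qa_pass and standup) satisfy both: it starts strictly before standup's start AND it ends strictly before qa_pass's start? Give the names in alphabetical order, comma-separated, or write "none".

onboarding

Conditions: its start is strictly before standup's start (X.start < May 18) AND its end is strictly before qa_pass's start (X.end < May 7).
compaction: start May 10 < May 18? ✓; end May 15 < May 7? ✗ → no.
demo: start May 21 < May 18? ✗; end May 27 < May 7? ✗ → no.
load_test: start May 4 < May 18? ✓; end May 10 < May 7? ✗ → no.
lunch: start May 6 < May 18? ✓; end May 8 < May 7? ✗ → no.
onboarding: start May 2 < May 18? ✓; end May 4 < May 7? ✓ → yes.
rehearsal: start May 14 < May 18? ✓; end May 26 < May 7? ✗ → no.
reindex: start May 16 < May 18? ✓; end May 26 < May 7? ✗ → no.
retro: start May 5 < May 18? ✓; end May 7 < May 7? ✗ → no.
soundcheck: start May 13 < May 18? ✓; end May 24 < May 7? ✗ → no.
Result: onboarding.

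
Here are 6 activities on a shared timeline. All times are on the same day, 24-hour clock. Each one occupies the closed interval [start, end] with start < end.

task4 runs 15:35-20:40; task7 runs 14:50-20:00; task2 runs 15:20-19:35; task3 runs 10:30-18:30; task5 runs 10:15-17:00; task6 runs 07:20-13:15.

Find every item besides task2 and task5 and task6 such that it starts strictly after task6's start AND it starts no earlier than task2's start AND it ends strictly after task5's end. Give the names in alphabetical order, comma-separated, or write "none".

task4

Conditions: its start is strictly after task6's start (X.start > 07:20) AND its start is no earlier than task2's start (X.start >= 15:20) AND its end is strictly after task5's end (X.end > 17:00).
task3: start 10:30 > 07:20? ✓; start 10:30 >= 15:20? ✗; end 18:30 > 17:00? ✓ → no.
task4: start 15:35 > 07:20? ✓; start 15:35 >= 15:20? ✓; end 20:40 > 17:00? ✓ → yes.
task7: start 14:50 > 07:20? ✓; start 14:50 >= 15:20? ✗; end 20:00 > 17:00? ✓ → no.
Result: task4.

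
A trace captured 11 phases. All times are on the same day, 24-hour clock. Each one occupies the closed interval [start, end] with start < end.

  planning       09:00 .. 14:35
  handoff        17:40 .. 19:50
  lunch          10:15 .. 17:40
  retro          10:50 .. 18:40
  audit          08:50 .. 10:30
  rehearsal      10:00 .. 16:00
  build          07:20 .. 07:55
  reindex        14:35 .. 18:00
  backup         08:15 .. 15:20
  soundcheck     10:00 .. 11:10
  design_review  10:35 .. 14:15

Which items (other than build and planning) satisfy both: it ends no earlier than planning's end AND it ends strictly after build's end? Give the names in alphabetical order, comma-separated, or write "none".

Conditions: its end is no earlier than planning's end (X.end >= 14:35) AND its end is strictly after build's end (X.end > 07:55).
audit: end 10:30 >= 14:35? ✗; end 10:30 > 07:55? ✓ → no.
backup: end 15:20 >= 14:35? ✓; end 15:20 > 07:55? ✓ → yes.
design_review: end 14:15 >= 14:35? ✗; end 14:15 > 07:55? ✓ → no.
handoff: end 19:50 >= 14:35? ✓; end 19:50 > 07:55? ✓ → yes.
lunch: end 17:40 >= 14:35? ✓; end 17:40 > 07:55? ✓ → yes.
rehearsal: end 16:00 >= 14:35? ✓; end 16:00 > 07:55? ✓ → yes.
reindex: end 18:00 >= 14:35? ✓; end 18:00 > 07:55? ✓ → yes.
retro: end 18:40 >= 14:35? ✓; end 18:40 > 07:55? ✓ → yes.
soundcheck: end 11:10 >= 14:35? ✗; end 11:10 > 07:55? ✓ → no.
Result: backup, handoff, lunch, rehearsal, reindex, retro.

backup, handoff, lunch, rehearsal, reindex, retro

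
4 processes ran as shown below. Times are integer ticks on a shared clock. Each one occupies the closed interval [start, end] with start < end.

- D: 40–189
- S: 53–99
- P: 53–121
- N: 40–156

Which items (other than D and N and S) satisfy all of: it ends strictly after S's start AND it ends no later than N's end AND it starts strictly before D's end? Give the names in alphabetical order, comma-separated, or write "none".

Conditions: its end is strictly after S's start (X.end > 53) AND its end is no later than N's end (X.end <= 156) AND its start is strictly before D's end (X.start < 189).
P: end 121 > 53? ✓; end 121 <= 156? ✓; start 53 < 189? ✓ → yes.
Result: P.

P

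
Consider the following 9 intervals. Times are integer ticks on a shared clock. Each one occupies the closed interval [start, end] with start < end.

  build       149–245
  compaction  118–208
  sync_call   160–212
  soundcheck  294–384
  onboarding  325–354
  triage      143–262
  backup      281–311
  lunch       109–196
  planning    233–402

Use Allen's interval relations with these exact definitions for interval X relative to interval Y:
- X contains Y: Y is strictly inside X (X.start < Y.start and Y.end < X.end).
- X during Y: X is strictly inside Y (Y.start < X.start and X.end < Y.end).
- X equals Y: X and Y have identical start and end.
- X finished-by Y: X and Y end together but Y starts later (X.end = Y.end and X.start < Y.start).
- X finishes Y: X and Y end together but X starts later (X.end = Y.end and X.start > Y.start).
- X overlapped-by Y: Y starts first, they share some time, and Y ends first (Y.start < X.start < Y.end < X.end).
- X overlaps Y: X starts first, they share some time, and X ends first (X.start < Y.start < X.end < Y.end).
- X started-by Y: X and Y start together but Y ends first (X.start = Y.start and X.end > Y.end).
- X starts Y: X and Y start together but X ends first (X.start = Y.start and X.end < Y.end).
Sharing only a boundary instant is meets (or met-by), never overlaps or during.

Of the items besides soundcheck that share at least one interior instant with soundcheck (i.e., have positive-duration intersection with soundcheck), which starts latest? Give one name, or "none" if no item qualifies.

onboarding

Target soundcheck = [294, 384].
backup [281, 311] → overlaps → candidate.
build [149, 245] → before → excluded.
compaction [118, 208] → before → excluded.
lunch [109, 196] → before → excluded.
onboarding [325, 354] → during → candidate.
planning [233, 402] → contains → candidate.
sync_call [160, 212] → before → excluded.
triage [143, 262] → before → excluded.
Among candidates, latest start is 325 → onboarding.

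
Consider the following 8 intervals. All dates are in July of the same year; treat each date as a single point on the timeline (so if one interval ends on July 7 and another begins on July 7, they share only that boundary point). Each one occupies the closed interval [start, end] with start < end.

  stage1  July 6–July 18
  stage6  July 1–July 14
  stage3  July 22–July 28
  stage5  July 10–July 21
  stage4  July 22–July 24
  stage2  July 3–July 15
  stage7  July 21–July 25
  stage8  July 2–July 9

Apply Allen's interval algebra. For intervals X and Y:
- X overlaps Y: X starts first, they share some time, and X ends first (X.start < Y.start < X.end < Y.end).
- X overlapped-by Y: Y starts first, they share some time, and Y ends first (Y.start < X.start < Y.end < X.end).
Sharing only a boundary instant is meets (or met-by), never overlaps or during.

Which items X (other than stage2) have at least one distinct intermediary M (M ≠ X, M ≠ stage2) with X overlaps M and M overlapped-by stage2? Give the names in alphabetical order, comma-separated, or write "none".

Target stage2 = [July 3, July 15].
Intermediaries M with M overlapped-by stage2: stage1, stage5.
Via stage1 — items with X overlaps stage1: stage6, stage8.
Via stage5 — items with X overlaps stage5: stage1, stage6.
Union: stage1, stage6, stage8.

stage1, stage6, stage8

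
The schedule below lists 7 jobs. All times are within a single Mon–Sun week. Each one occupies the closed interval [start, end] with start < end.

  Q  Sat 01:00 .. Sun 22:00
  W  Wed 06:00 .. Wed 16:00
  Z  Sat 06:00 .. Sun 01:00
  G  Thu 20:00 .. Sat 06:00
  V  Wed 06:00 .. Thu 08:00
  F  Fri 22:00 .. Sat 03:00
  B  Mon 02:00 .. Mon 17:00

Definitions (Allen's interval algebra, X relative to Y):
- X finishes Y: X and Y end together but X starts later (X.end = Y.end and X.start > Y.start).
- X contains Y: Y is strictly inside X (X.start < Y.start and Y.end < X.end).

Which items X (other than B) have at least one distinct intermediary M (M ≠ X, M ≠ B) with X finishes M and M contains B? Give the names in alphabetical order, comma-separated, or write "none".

Target B = [Mon 02:00, Mon 17:00].
Intermediaries M with M contains B: none.
Union: none.

none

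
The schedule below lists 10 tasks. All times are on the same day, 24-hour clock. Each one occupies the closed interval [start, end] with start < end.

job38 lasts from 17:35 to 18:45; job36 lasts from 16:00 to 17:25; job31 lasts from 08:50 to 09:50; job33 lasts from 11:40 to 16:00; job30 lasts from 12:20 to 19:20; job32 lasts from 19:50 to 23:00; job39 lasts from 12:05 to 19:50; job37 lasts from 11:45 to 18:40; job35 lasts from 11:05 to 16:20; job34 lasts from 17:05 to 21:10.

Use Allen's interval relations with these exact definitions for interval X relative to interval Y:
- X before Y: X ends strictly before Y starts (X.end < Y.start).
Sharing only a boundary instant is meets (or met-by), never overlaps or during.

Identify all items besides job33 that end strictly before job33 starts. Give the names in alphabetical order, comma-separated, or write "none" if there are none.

Target job33 = [11:40, 16:00].
job30 [12:20, 19:20] → overlapped-by → no.
job31 [08:50, 09:50] → before → yes.
job32 [19:50, 23:00] → after → no.
job34 [17:05, 21:10] → after → no.
job35 [11:05, 16:20] → contains → no.
job36 [16:00, 17:25] → met-by → no.
job37 [11:45, 18:40] → overlapped-by → no.
job38 [17:35, 18:45] → after → no.
job39 [12:05, 19:50] → overlapped-by → no.
Result: job31.

job31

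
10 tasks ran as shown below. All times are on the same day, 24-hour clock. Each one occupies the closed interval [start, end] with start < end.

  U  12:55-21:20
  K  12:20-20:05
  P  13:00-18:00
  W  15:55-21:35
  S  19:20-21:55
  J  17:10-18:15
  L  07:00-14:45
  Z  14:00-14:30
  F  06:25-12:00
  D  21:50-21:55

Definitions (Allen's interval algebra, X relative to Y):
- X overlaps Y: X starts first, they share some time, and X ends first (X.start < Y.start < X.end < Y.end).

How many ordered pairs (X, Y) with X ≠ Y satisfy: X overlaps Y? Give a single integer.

Checking all 90 ordered pairs for relation 'overlaps'; matching pairs in alphabetical order:
(F, L): F overlaps L ✓
(K, S): K overlaps S ✓
(K, U): K overlaps U ✓
(K, W): K overlaps W ✓
(L, K): L overlaps K ✓
(L, P): L overlaps P ✓
(L, U): L overlaps U ✓
(P, J): P overlaps J ✓
(P, W): P overlaps W ✓
(U, S): U overlaps S ✓
(U, W): U overlaps W ✓
(W, S): W overlaps S ✓
Count: 12.

12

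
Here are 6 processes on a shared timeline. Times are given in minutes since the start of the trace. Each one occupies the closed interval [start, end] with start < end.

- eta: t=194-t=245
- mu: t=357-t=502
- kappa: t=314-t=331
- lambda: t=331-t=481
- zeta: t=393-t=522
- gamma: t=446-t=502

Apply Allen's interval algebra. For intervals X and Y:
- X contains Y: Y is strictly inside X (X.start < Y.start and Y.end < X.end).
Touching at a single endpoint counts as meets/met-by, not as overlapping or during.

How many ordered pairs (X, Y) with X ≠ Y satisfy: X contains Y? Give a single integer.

1

Checking all 30 ordered pairs for relation 'contains'; matching pairs in alphabetical order:
(zeta, gamma): zeta contains gamma ✓
Count: 1.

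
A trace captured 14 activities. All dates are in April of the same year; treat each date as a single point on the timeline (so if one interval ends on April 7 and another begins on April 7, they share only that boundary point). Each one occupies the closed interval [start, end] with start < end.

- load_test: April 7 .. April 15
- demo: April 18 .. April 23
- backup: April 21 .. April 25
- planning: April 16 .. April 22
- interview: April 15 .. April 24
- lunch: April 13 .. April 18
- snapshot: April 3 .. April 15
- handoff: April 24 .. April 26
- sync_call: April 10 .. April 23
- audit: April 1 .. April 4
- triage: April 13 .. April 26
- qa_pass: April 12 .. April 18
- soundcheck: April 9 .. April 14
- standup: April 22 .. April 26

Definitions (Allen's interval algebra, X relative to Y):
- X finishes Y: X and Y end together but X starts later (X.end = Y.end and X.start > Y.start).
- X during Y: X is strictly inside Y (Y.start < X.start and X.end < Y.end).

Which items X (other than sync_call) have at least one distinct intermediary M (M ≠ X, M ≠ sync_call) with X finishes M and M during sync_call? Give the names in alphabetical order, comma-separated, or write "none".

lunch

Target sync_call = [April 10, April 23].
Intermediaries M with M during sync_call: lunch, planning, qa_pass.
Via lunch — items with X finishes lunch: none.
Via planning — items with X finishes planning: none.
Via qa_pass — items with X finishes qa_pass: lunch.
Union: lunch.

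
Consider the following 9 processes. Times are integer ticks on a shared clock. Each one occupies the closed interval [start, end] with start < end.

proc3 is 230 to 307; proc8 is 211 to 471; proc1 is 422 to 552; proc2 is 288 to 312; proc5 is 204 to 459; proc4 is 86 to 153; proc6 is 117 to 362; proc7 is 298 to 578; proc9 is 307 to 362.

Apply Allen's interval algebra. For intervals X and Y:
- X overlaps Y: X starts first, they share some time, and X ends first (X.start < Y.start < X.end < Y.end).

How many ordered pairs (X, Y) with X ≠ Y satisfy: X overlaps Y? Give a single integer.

13

Checking all 72 ordered pairs for relation 'overlaps'; matching pairs in alphabetical order:
(proc2, proc7): proc2 overlaps proc7 ✓
(proc2, proc9): proc2 overlaps proc9 ✓
(proc3, proc2): proc3 overlaps proc2 ✓
(proc3, proc7): proc3 overlaps proc7 ✓
(proc4, proc6): proc4 overlaps proc6 ✓
(proc5, proc1): proc5 overlaps proc1 ✓
(proc5, proc7): proc5 overlaps proc7 ✓
(proc5, proc8): proc5 overlaps proc8 ✓
(proc6, proc5): proc6 overlaps proc5 ✓
(proc6, proc7): proc6 overlaps proc7 ✓
(proc6, proc8): proc6 overlaps proc8 ✓
(proc8, proc1): proc8 overlaps proc1 ✓
(proc8, proc7): proc8 overlaps proc7 ✓
Count: 13.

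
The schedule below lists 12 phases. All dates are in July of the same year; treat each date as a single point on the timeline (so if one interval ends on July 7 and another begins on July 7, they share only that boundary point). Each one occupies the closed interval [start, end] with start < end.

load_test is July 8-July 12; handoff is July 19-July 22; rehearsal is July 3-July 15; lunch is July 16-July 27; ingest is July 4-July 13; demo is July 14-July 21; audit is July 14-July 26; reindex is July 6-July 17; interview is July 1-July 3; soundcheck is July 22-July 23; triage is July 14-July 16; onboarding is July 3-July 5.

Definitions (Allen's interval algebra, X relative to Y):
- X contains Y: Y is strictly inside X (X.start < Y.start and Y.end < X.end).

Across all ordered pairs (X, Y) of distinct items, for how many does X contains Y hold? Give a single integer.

Checking all 132 ordered pairs for relation 'contains'; matching pairs in alphabetical order:
(audit, handoff): audit contains handoff ✓
(audit, soundcheck): audit contains soundcheck ✓
(ingest, load_test): ingest contains load_test ✓
(lunch, handoff): lunch contains handoff ✓
(lunch, soundcheck): lunch contains soundcheck ✓
(rehearsal, ingest): rehearsal contains ingest ✓
(rehearsal, load_test): rehearsal contains load_test ✓
(reindex, load_test): reindex contains load_test ✓
(reindex, triage): reindex contains triage ✓
Count: 9.

9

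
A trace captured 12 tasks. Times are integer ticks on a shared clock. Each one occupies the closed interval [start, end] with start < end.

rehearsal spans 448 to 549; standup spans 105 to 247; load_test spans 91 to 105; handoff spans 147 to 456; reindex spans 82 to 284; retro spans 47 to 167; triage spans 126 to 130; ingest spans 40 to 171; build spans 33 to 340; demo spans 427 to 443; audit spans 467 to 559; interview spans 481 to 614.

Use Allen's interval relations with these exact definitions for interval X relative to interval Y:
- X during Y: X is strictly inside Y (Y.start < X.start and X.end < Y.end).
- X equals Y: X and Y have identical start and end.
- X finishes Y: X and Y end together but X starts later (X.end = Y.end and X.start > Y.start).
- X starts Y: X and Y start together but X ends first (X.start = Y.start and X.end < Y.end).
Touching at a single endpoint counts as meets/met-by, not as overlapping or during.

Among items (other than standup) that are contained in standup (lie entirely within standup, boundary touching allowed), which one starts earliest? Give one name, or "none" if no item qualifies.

triage

Target standup = [105, 247].
audit [467, 559] → after → excluded.
build [33, 340] → contains → excluded.
demo [427, 443] → after → excluded.
handoff [147, 456] → overlapped-by → excluded.
ingest [40, 171] → overlaps → excluded.
interview [481, 614] → after → excluded.
load_test [91, 105] → meets → excluded.
rehearsal [448, 549] → after → excluded.
reindex [82, 284] → contains → excluded.
retro [47, 167] → overlaps → excluded.
triage [126, 130] → during → candidate.
Among candidates, earliest start is 126 → triage.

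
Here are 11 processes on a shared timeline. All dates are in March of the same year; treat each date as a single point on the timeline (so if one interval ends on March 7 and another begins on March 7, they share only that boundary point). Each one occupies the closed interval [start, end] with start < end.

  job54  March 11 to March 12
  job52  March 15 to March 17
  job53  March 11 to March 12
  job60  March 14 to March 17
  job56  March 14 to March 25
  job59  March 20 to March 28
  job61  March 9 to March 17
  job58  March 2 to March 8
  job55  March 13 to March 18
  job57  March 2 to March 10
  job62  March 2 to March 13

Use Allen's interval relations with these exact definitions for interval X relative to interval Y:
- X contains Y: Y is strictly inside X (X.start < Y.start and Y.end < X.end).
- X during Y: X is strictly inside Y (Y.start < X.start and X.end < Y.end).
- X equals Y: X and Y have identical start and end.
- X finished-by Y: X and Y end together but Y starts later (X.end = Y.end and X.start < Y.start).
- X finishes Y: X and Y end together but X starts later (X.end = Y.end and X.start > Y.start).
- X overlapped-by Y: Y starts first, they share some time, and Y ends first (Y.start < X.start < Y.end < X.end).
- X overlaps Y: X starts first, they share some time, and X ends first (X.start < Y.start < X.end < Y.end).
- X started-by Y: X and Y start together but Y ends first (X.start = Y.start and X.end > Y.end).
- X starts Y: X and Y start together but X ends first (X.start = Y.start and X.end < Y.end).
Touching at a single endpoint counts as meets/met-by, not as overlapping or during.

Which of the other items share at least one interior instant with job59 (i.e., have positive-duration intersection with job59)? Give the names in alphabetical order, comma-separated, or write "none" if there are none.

job56

Target job59 = [March 20, March 28].
job52 [March 15, March 17] → before → no.
job53 [March 11, March 12] → before → no.
job54 [March 11, March 12] → before → no.
job55 [March 13, March 18] → before → no.
job56 [March 14, March 25] → overlaps → yes.
job57 [March 2, March 10] → before → no.
job58 [March 2, March 8] → before → no.
job60 [March 14, March 17] → before → no.
job61 [March 9, March 17] → before → no.
job62 [March 2, March 13] → before → no.
Result: job56.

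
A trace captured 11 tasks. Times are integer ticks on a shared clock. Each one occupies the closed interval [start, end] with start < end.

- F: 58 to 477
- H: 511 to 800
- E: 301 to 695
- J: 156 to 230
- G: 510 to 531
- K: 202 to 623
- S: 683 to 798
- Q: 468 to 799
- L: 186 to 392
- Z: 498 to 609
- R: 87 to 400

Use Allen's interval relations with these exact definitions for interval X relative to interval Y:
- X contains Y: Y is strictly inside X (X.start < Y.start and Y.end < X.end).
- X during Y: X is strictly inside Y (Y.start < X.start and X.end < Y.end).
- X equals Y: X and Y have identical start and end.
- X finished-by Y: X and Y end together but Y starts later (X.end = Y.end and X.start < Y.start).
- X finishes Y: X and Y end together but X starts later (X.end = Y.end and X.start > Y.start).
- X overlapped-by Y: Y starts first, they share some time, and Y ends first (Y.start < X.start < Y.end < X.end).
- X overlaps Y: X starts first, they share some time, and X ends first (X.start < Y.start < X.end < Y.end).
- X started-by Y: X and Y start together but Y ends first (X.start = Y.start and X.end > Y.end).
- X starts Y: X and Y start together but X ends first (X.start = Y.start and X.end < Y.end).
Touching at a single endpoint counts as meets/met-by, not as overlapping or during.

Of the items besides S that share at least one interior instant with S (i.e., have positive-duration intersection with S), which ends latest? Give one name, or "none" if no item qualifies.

Target S = [683, 798].
E [301, 695] → overlaps → candidate.
F [58, 477] → before → excluded.
G [510, 531] → before → excluded.
H [511, 800] → contains → candidate.
J [156, 230] → before → excluded.
K [202, 623] → before → excluded.
L [186, 392] → before → excluded.
Q [468, 799] → contains → candidate.
R [87, 400] → before → excluded.
Z [498, 609] → before → excluded.
Among candidates, latest end is 800 → H.

H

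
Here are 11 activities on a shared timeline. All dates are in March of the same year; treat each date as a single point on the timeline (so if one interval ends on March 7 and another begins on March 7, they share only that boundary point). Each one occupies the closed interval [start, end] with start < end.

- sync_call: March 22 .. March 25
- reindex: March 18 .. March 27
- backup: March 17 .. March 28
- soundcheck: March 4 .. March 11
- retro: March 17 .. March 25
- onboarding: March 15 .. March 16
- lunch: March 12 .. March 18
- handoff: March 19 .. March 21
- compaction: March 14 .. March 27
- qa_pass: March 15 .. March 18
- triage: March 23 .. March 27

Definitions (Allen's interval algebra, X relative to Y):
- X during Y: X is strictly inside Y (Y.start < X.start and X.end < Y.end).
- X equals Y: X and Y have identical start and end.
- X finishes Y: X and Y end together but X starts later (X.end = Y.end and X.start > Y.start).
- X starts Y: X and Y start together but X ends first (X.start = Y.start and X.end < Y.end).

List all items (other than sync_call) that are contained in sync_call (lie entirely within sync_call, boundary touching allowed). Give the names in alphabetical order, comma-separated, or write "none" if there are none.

Target sync_call = [March 22, March 25].
backup [March 17, March 28] → contains → no.
compaction [March 14, March 27] → contains → no.
handoff [March 19, March 21] → before → no.
lunch [March 12, March 18] → before → no.
onboarding [March 15, March 16] → before → no.
qa_pass [March 15, March 18] → before → no.
reindex [March 18, March 27] → contains → no.
retro [March 17, March 25] → finished-by → no.
soundcheck [March 4, March 11] → before → no.
triage [March 23, March 27] → overlapped-by → no.
Result: none.

none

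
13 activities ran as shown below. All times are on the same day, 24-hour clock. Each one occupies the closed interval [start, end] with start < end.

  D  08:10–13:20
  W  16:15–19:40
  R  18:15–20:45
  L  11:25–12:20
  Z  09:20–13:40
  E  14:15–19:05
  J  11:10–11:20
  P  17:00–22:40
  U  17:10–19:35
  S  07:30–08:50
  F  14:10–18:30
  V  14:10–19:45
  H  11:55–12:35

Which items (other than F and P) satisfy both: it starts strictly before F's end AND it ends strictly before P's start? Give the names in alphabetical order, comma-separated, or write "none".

Conditions: its start is strictly before F's end (X.start < 18:30) AND its end is strictly before P's start (X.end < 17:00).
D: start 08:10 < 18:30? ✓; end 13:20 < 17:00? ✓ → yes.
E: start 14:15 < 18:30? ✓; end 19:05 < 17:00? ✗ → no.
H: start 11:55 < 18:30? ✓; end 12:35 < 17:00? ✓ → yes.
J: start 11:10 < 18:30? ✓; end 11:20 < 17:00? ✓ → yes.
L: start 11:25 < 18:30? ✓; end 12:20 < 17:00? ✓ → yes.
R: start 18:15 < 18:30? ✓; end 20:45 < 17:00? ✗ → no.
S: start 07:30 < 18:30? ✓; end 08:50 < 17:00? ✓ → yes.
U: start 17:10 < 18:30? ✓; end 19:35 < 17:00? ✗ → no.
V: start 14:10 < 18:30? ✓; end 19:45 < 17:00? ✗ → no.
W: start 16:15 < 18:30? ✓; end 19:40 < 17:00? ✗ → no.
Z: start 09:20 < 18:30? ✓; end 13:40 < 17:00? ✓ → yes.
Result: D, H, J, L, S, Z.

D, H, J, L, S, Z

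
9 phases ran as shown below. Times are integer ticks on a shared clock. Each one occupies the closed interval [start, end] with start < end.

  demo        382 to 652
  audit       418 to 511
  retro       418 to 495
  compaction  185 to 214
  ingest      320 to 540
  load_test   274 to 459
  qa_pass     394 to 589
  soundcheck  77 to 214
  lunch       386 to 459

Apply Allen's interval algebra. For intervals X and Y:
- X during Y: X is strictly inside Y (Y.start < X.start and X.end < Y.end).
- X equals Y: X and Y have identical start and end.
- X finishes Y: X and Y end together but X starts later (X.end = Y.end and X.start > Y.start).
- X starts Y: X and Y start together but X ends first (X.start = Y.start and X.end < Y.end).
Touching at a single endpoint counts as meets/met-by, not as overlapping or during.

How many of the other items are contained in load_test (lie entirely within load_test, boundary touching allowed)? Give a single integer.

1

Target load_test = [274, 459].
audit [418, 511] → overlapped-by → no.
compaction [185, 214] → before → no.
demo [382, 652] → overlapped-by → no.
ingest [320, 540] → overlapped-by → no.
lunch [386, 459] → finishes → counts.
qa_pass [394, 589] → overlapped-by → no.
retro [418, 495] → overlapped-by → no.
soundcheck [77, 214] → before → no.
Total: 1.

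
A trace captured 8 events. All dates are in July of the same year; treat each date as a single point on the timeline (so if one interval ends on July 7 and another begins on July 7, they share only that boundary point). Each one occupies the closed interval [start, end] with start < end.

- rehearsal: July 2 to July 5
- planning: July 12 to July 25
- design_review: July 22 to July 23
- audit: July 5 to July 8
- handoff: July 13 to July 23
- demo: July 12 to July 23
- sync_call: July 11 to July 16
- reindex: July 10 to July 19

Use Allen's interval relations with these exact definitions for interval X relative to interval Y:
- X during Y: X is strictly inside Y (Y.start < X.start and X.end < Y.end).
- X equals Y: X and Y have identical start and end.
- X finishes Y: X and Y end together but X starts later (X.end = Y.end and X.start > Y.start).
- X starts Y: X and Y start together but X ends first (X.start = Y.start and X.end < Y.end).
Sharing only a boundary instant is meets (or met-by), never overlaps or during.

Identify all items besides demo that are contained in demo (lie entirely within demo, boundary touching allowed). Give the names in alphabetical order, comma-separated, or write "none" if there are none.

Target demo = [July 12, July 23].
audit [July 5, July 8] → before → no.
design_review [July 22, July 23] → finishes → yes.
handoff [July 13, July 23] → finishes → yes.
planning [July 12, July 25] → started-by → no.
rehearsal [July 2, July 5] → before → no.
reindex [July 10, July 19] → overlaps → no.
sync_call [July 11, July 16] → overlaps → no.
Result: design_review, handoff.

design_review, handoff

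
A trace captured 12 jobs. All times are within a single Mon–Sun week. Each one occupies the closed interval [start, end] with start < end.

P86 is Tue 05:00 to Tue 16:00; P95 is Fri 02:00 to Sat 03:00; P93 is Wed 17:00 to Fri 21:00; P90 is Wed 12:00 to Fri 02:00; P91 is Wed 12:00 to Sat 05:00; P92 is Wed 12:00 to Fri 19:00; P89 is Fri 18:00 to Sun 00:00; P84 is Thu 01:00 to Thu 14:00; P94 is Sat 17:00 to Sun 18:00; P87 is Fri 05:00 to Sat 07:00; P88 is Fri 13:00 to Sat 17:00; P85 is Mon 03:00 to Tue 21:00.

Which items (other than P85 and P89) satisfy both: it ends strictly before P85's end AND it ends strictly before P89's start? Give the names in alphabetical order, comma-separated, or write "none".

P86

Conditions: its end is strictly before P85's end (X.end < Tue 21:00) AND its end is strictly before P89's start (X.end < Fri 18:00).
P84: end Thu 14:00 < Tue 21:00? ✗; end Thu 14:00 < Fri 18:00? ✓ → no.
P86: end Tue 16:00 < Tue 21:00? ✓; end Tue 16:00 < Fri 18:00? ✓ → yes.
P87: end Sat 07:00 < Tue 21:00? ✗; end Sat 07:00 < Fri 18:00? ✗ → no.
P88: end Sat 17:00 < Tue 21:00? ✗; end Sat 17:00 < Fri 18:00? ✗ → no.
P90: end Fri 02:00 < Tue 21:00? ✗; end Fri 02:00 < Fri 18:00? ✓ → no.
P91: end Sat 05:00 < Tue 21:00? ✗; end Sat 05:00 < Fri 18:00? ✗ → no.
P92: end Fri 19:00 < Tue 21:00? ✗; end Fri 19:00 < Fri 18:00? ✗ → no.
P93: end Fri 21:00 < Tue 21:00? ✗; end Fri 21:00 < Fri 18:00? ✗ → no.
P94: end Sun 18:00 < Tue 21:00? ✗; end Sun 18:00 < Fri 18:00? ✗ → no.
P95: end Sat 03:00 < Tue 21:00? ✗; end Sat 03:00 < Fri 18:00? ✗ → no.
Result: P86.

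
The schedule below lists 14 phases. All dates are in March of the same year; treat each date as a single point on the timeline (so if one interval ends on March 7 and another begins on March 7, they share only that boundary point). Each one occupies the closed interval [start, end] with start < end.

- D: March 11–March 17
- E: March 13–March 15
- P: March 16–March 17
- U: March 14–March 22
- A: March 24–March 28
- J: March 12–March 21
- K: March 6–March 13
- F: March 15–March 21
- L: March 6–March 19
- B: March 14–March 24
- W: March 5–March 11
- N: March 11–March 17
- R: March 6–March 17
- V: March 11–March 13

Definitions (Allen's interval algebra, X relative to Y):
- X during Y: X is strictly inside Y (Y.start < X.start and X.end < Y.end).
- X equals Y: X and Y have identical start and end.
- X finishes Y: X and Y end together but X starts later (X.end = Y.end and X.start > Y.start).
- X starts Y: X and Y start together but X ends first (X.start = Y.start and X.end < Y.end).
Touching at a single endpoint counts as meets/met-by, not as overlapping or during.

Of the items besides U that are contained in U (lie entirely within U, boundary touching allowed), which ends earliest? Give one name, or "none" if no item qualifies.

Target U = [March 14, March 22].
A [March 24, March 28] → after → excluded.
B [March 14, March 24] → started-by → excluded.
D [March 11, March 17] → overlaps → excluded.
E [March 13, March 15] → overlaps → excluded.
F [March 15, March 21] → during → candidate.
J [March 12, March 21] → overlaps → excluded.
K [March 6, March 13] → before → excluded.
L [March 6, March 19] → overlaps → excluded.
N [March 11, March 17] → overlaps → excluded.
P [March 16, March 17] → during → candidate.
R [March 6, March 17] → overlaps → excluded.
V [March 11, March 13] → before → excluded.
W [March 5, March 11] → before → excluded.
Among candidates, earliest end is March 17 → P.

P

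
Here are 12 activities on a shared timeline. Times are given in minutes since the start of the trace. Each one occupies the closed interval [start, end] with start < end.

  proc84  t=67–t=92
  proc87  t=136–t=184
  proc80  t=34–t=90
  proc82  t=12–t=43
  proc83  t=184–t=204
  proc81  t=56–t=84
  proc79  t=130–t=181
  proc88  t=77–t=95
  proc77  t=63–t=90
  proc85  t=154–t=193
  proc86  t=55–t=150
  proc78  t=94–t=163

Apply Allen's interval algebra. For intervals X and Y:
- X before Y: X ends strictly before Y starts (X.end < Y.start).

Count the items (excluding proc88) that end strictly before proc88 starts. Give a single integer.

Target proc88 = [t=77, t=95].
proc77 [t=63, t=90] → overlaps → no.
proc78 [t=94, t=163] → overlapped-by → no.
proc79 [t=130, t=181] → after → no.
proc80 [t=34, t=90] → overlaps → no.
proc81 [t=56, t=84] → overlaps → no.
proc82 [t=12, t=43] → before → counts.
proc83 [t=184, t=204] → after → no.
proc84 [t=67, t=92] → overlaps → no.
proc85 [t=154, t=193] → after → no.
proc86 [t=55, t=150] → contains → no.
proc87 [t=136, t=184] → after → no.
Total: 1.

1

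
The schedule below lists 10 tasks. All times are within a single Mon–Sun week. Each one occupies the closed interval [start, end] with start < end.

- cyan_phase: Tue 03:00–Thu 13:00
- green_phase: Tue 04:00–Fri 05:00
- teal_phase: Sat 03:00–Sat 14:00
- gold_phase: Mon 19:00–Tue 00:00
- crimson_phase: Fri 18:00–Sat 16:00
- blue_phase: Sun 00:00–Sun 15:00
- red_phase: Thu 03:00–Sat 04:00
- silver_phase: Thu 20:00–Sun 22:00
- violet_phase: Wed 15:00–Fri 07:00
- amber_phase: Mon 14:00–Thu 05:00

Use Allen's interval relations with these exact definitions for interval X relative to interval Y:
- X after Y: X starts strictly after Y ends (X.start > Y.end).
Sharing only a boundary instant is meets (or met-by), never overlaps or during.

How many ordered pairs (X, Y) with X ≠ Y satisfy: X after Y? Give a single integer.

Checking all 90 ordered pairs for relation 'after'; matching pairs in alphabetical order:
(blue_phase, amber_phase): blue_phase after amber_phase ✓
(blue_phase, crimson_phase): blue_phase after crimson_phase ✓
(blue_phase, cyan_phase): blue_phase after cyan_phase ✓
(blue_phase, gold_phase): blue_phase after gold_phase ✓
(blue_phase, green_phase): blue_phase after green_phase ✓
(blue_phase, red_phase): blue_phase after red_phase ✓
(blue_phase, teal_phase): blue_phase after teal_phase ✓
(blue_phase, violet_phase): blue_phase after violet_phase ✓
(crimson_phase, amber_phase): crimson_phase after amber_phase ✓
(crimson_phase, cyan_phase): crimson_phase after cyan_phase ✓
(crimson_phase, gold_phase): crimson_phase after gold_phase ✓
(crimson_phase, green_phase): crimson_phase after green_phase ✓
(crimson_phase, violet_phase): crimson_phase after violet_phase ✓
(cyan_phase, gold_phase): cyan_phase after gold_phase ✓
(green_phase, gold_phase): green_phase after gold_phase ✓
(red_phase, gold_phase): red_phase after gold_phase ✓
(silver_phase, amber_phase): silver_phase after amber_phase ✓
(silver_phase, cyan_phase): silver_phase after cyan_phase ✓
(silver_phase, gold_phase): silver_phase after gold_phase ✓
(teal_phase, amber_phase): teal_phase after amber_phase ✓
(teal_phase, cyan_phase): teal_phase after cyan_phase ✓
(teal_phase, gold_phase): teal_phase after gold_phase ✓
(teal_phase, green_phase): teal_phase after green_phase ✓
(teal_phase, violet_phase): teal_phase after violet_phase ✓
... plus 1 further pairs not listed.
Count: 25.

25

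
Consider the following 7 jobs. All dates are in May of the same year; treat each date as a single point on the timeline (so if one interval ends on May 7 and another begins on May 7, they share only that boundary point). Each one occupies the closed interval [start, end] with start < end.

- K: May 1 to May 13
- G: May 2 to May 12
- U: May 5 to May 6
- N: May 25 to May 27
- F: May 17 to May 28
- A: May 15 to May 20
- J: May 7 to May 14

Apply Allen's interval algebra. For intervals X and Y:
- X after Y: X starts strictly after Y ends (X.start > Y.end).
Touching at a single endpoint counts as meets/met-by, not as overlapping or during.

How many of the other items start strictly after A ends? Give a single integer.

Target A = [May 15, May 20].
F [May 17, May 28] → overlapped-by → no.
G [May 2, May 12] → before → no.
J [May 7, May 14] → before → no.
K [May 1, May 13] → before → no.
N [May 25, May 27] → after → counts.
U [May 5, May 6] → before → no.
Total: 1.

1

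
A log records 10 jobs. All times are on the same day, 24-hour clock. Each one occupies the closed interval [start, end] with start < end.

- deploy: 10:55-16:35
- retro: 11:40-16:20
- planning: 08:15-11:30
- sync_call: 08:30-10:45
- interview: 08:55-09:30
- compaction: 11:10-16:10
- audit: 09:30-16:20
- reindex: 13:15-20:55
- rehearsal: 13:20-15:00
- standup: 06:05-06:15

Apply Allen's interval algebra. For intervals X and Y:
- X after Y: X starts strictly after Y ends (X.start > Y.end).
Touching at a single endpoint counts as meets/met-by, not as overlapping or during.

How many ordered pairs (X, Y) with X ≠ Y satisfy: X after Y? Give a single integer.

Checking all 90 ordered pairs for relation 'after'; matching pairs in alphabetical order:
(audit, standup): audit after standup ✓
(compaction, interview): compaction after interview ✓
(compaction, standup): compaction after standup ✓
(compaction, sync_call): compaction after sync_call ✓
(deploy, interview): deploy after interview ✓
(deploy, standup): deploy after standup ✓
(deploy, sync_call): deploy after sync_call ✓
(interview, standup): interview after standup ✓
(planning, standup): planning after standup ✓
(rehearsal, interview): rehearsal after interview ✓
(rehearsal, planning): rehearsal after planning ✓
(rehearsal, standup): rehearsal after standup ✓
(rehearsal, sync_call): rehearsal after sync_call ✓
(reindex, interview): reindex after interview ✓
(reindex, planning): reindex after planning ✓
(reindex, standup): reindex after standup ✓
(reindex, sync_call): reindex after sync_call ✓
(retro, interview): retro after interview ✓
(retro, planning): retro after planning ✓
(retro, standup): retro after standup ✓
(retro, sync_call): retro after sync_call ✓
(sync_call, standup): sync_call after standup ✓
Count: 22.

22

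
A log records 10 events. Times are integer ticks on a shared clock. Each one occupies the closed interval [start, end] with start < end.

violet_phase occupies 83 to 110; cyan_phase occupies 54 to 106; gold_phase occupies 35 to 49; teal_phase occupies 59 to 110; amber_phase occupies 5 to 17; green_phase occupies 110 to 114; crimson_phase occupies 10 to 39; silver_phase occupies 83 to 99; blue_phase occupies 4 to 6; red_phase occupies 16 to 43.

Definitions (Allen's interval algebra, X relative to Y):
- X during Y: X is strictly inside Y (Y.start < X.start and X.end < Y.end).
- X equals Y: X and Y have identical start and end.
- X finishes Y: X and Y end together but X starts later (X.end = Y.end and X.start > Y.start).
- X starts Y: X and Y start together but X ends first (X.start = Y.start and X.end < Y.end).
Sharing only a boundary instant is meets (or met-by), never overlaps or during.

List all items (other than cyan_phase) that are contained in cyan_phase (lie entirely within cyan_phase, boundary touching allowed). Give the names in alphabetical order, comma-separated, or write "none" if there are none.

silver_phase

Target cyan_phase = [54, 106].
amber_phase [5, 17] → before → no.
blue_phase [4, 6] → before → no.
crimson_phase [10, 39] → before → no.
gold_phase [35, 49] → before → no.
green_phase [110, 114] → after → no.
red_phase [16, 43] → before → no.
silver_phase [83, 99] → during → yes.
teal_phase [59, 110] → overlapped-by → no.
violet_phase [83, 110] → overlapped-by → no.
Result: silver_phase.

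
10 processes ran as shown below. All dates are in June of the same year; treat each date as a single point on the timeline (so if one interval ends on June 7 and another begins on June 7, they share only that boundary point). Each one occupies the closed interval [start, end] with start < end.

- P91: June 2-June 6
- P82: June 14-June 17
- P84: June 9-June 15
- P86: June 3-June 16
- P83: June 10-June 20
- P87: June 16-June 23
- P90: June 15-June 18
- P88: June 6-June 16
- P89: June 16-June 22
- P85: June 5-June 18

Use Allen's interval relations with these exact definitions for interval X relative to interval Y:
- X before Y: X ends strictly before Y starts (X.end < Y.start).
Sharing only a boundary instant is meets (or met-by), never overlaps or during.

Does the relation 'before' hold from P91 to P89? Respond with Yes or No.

Yes

P91 = [June 2, June 6], P89 = [June 16, June 22].
Actual relation of P91 to P89: before.
Asked whether 'before' holds → Yes.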